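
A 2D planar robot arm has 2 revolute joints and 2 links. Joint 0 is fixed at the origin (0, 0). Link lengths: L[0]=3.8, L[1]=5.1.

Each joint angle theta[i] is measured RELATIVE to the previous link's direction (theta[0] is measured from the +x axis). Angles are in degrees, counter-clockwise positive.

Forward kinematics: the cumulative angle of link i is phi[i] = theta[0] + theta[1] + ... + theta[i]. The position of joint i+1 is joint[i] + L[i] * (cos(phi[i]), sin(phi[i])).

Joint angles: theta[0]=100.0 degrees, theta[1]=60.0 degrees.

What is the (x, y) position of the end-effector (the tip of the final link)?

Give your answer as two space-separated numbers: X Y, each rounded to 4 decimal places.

Answer: -5.4523 5.4866

Derivation:
joint[0] = (0.0000, 0.0000)  (base)
link 0: phi[0] = 100 = 100 deg
  cos(100 deg) = -0.1736, sin(100 deg) = 0.9848
  joint[1] = (0.0000, 0.0000) + 3.8 * (-0.1736, 0.9848) = (0.0000 + -0.6599, 0.0000 + 3.7423) = (-0.6599, 3.7423)
link 1: phi[1] = 100 + 60 = 160 deg
  cos(160 deg) = -0.9397, sin(160 deg) = 0.3420
  joint[2] = (-0.6599, 3.7423) + 5.1 * (-0.9397, 0.3420) = (-0.6599 + -4.7924, 3.7423 + 1.7443) = (-5.4523, 5.4866)
End effector: (-5.4523, 5.4866)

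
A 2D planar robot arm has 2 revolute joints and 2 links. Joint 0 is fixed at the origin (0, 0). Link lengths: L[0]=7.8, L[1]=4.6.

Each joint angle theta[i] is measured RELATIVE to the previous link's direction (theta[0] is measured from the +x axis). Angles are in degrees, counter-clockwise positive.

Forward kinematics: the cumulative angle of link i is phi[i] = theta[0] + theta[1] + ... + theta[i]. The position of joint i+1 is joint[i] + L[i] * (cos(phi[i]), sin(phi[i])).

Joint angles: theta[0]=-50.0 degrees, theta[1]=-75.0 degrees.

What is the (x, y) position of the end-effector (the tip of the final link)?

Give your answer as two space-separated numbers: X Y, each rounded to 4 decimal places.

Answer: 2.3753 -9.7432

Derivation:
joint[0] = (0.0000, 0.0000)  (base)
link 0: phi[0] = -50 = -50 deg
  cos(-50 deg) = 0.6428, sin(-50 deg) = -0.7660
  joint[1] = (0.0000, 0.0000) + 7.8 * (0.6428, -0.7660) = (0.0000 + 5.0137, 0.0000 + -5.9751) = (5.0137, -5.9751)
link 1: phi[1] = -50 + -75 = -125 deg
  cos(-125 deg) = -0.5736, sin(-125 deg) = -0.8192
  joint[2] = (5.0137, -5.9751) + 4.6 * (-0.5736, -0.8192) = (5.0137 + -2.6385, -5.9751 + -3.7681) = (2.3753, -9.7432)
End effector: (2.3753, -9.7432)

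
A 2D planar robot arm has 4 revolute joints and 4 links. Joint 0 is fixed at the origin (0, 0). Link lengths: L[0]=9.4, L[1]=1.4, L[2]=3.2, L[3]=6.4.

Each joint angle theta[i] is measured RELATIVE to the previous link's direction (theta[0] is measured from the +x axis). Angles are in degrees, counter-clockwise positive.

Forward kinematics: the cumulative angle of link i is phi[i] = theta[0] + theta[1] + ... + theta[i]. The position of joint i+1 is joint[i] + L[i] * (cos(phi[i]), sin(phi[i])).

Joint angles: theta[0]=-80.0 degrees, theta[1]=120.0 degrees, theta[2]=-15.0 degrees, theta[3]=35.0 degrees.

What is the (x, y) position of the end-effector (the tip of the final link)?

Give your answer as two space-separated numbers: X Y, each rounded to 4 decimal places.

Answer: 8.8049 -1.4623

Derivation:
joint[0] = (0.0000, 0.0000)  (base)
link 0: phi[0] = -80 = -80 deg
  cos(-80 deg) = 0.1736, sin(-80 deg) = -0.9848
  joint[1] = (0.0000, 0.0000) + 9.4 * (0.1736, -0.9848) = (0.0000 + 1.6323, 0.0000 + -9.2572) = (1.6323, -9.2572)
link 1: phi[1] = -80 + 120 = 40 deg
  cos(40 deg) = 0.7660, sin(40 deg) = 0.6428
  joint[2] = (1.6323, -9.2572) + 1.4 * (0.7660, 0.6428) = (1.6323 + 1.0725, -9.2572 + 0.8999) = (2.7048, -8.3573)
link 2: phi[2] = -80 + 120 + -15 = 25 deg
  cos(25 deg) = 0.9063, sin(25 deg) = 0.4226
  joint[3] = (2.7048, -8.3573) + 3.2 * (0.9063, 0.4226) = (2.7048 + 2.9002, -8.3573 + 1.3524) = (5.6049, -7.0049)
link 3: phi[3] = -80 + 120 + -15 + 35 = 60 deg
  cos(60 deg) = 0.5000, sin(60 deg) = 0.8660
  joint[4] = (5.6049, -7.0049) + 6.4 * (0.5000, 0.8660) = (5.6049 + 3.2000, -7.0049 + 5.5426) = (8.8049, -1.4623)
End effector: (8.8049, -1.4623)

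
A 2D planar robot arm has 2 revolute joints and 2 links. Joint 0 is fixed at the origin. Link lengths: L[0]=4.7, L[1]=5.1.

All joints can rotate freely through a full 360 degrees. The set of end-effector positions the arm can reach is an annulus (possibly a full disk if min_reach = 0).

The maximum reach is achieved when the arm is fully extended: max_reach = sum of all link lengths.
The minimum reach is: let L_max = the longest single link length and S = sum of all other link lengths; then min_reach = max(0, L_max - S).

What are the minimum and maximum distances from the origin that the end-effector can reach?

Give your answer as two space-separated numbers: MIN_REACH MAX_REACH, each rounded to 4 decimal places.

Link lengths: [4.7, 5.1]
max_reach = 4.7 + 5.1 = 9.8
L_max = max([4.7, 5.1]) = 5.1
S (sum of others) = 9.8 - 5.1 = 4.7
min_reach = max(0, 5.1 - 4.7) = max(0, 0.4) = 0.4

Answer: 0.4000 9.8000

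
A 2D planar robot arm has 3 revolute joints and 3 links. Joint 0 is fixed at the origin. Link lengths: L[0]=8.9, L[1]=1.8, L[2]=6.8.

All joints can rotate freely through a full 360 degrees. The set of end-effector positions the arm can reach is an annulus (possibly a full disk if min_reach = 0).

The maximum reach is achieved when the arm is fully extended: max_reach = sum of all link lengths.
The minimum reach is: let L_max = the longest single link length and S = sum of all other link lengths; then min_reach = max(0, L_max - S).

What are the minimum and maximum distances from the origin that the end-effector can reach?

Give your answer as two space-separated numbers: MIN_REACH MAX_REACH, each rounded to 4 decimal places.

Answer: 0.3000 17.5000

Derivation:
Link lengths: [8.9, 1.8, 6.8]
max_reach = 8.9 + 1.8 + 6.8 = 17.5
L_max = max([8.9, 1.8, 6.8]) = 8.9
S (sum of others) = 17.5 - 8.9 = 8.6
min_reach = max(0, 8.9 - 8.6) = max(0, 0.3) = 0.3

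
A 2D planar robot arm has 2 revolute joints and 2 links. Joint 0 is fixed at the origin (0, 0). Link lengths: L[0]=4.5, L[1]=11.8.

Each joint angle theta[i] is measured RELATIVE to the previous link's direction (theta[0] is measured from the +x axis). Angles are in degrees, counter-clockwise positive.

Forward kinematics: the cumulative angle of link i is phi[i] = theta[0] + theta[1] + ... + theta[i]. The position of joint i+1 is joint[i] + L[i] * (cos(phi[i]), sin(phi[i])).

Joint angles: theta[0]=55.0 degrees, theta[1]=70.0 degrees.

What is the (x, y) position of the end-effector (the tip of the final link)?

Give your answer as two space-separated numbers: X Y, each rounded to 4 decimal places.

Answer: -4.1871 13.3522

Derivation:
joint[0] = (0.0000, 0.0000)  (base)
link 0: phi[0] = 55 = 55 deg
  cos(55 deg) = 0.5736, sin(55 deg) = 0.8192
  joint[1] = (0.0000, 0.0000) + 4.5 * (0.5736, 0.8192) = (0.0000 + 2.5811, 0.0000 + 3.6862) = (2.5811, 3.6862)
link 1: phi[1] = 55 + 70 = 125 deg
  cos(125 deg) = -0.5736, sin(125 deg) = 0.8192
  joint[2] = (2.5811, 3.6862) + 11.8 * (-0.5736, 0.8192) = (2.5811 + -6.7682, 3.6862 + 9.6660) = (-4.1871, 13.3522)
End effector: (-4.1871, 13.3522)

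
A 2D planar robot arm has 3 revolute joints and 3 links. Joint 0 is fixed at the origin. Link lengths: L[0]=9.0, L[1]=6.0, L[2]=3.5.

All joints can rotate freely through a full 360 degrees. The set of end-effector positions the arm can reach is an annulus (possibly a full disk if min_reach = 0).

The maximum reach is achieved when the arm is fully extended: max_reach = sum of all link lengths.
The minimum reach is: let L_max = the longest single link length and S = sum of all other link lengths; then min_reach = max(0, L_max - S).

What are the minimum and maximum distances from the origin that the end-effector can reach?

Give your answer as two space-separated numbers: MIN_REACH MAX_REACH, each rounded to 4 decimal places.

Answer: 0.0000 18.5000

Derivation:
Link lengths: [9.0, 6.0, 3.5]
max_reach = 9 + 6 + 3.5 = 18.5
L_max = max([9.0, 6.0, 3.5]) = 9
S (sum of others) = 18.5 - 9 = 9.5
min_reach = max(0, 9 - 9.5) = max(0, -0.5) = 0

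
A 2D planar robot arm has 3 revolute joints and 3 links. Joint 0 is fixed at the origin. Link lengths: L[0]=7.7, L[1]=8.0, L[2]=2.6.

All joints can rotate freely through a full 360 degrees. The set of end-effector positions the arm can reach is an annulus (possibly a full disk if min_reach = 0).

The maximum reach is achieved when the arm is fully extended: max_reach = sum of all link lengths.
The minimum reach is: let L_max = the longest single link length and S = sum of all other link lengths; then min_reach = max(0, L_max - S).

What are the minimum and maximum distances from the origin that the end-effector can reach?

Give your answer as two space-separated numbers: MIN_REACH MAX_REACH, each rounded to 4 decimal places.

Link lengths: [7.7, 8.0, 2.6]
max_reach = 7.7 + 8 + 2.6 = 18.3
L_max = max([7.7, 8.0, 2.6]) = 8
S (sum of others) = 18.3 - 8 = 10.3
min_reach = max(0, 8 - 10.3) = max(0, -2.3) = 0

Answer: 0.0000 18.3000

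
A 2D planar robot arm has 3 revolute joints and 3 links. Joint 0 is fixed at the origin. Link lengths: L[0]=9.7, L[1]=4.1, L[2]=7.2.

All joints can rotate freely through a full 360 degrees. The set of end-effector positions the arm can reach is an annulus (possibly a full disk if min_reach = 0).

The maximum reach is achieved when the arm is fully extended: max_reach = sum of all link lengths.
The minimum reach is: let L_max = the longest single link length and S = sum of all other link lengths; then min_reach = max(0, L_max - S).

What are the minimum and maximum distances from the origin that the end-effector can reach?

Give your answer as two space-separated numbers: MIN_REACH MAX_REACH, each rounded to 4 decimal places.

Answer: 0.0000 21.0000

Derivation:
Link lengths: [9.7, 4.1, 7.2]
max_reach = 9.7 + 4.1 + 7.2 = 21
L_max = max([9.7, 4.1, 7.2]) = 9.7
S (sum of others) = 21 - 9.7 = 11.3
min_reach = max(0, 9.7 - 11.3) = max(0, -1.6) = 0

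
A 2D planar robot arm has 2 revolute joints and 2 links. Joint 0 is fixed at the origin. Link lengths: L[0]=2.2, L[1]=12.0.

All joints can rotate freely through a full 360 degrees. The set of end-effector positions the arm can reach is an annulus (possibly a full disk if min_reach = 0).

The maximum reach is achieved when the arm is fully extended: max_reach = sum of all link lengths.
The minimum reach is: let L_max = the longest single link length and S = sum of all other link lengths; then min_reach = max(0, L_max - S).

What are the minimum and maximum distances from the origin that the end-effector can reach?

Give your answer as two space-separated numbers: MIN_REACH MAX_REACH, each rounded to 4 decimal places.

Answer: 9.8000 14.2000

Derivation:
Link lengths: [2.2, 12.0]
max_reach = 2.2 + 12 = 14.2
L_max = max([2.2, 12.0]) = 12
S (sum of others) = 14.2 - 12 = 2.2
min_reach = max(0, 12 - 2.2) = max(0, 9.8) = 9.8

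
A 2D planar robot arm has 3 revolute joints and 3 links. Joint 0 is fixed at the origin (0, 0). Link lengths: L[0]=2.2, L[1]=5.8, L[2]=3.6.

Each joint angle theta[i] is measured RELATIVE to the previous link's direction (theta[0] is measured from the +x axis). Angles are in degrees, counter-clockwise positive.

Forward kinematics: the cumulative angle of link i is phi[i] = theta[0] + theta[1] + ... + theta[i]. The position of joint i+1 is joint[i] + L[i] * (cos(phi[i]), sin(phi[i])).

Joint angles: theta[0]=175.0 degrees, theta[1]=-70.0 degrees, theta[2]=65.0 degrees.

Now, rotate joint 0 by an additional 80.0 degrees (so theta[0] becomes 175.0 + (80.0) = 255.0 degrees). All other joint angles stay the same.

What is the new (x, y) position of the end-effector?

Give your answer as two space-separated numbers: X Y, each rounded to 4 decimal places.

joint[0] = (0.0000, 0.0000)  (base)
link 0: phi[0] = 255 = 255 deg
  cos(255 deg) = -0.2588, sin(255 deg) = -0.9659
  joint[1] = (0.0000, 0.0000) + 2.2 * (-0.2588, -0.9659) = (0.0000 + -0.5694, 0.0000 + -2.1250) = (-0.5694, -2.1250)
link 1: phi[1] = 255 + -70 = 185 deg
  cos(185 deg) = -0.9962, sin(185 deg) = -0.0872
  joint[2] = (-0.5694, -2.1250) + 5.8 * (-0.9962, -0.0872) = (-0.5694 + -5.7779, -2.1250 + -0.5055) = (-6.3473, -2.6305)
link 2: phi[2] = 255 + -70 + 65 = 250 deg
  cos(250 deg) = -0.3420, sin(250 deg) = -0.9397
  joint[3] = (-6.3473, -2.6305) + 3.6 * (-0.3420, -0.9397) = (-6.3473 + -1.2313, -2.6305 + -3.3829) = (-7.5786, -6.0134)
End effector: (-7.5786, -6.0134)

Answer: -7.5786 -6.0134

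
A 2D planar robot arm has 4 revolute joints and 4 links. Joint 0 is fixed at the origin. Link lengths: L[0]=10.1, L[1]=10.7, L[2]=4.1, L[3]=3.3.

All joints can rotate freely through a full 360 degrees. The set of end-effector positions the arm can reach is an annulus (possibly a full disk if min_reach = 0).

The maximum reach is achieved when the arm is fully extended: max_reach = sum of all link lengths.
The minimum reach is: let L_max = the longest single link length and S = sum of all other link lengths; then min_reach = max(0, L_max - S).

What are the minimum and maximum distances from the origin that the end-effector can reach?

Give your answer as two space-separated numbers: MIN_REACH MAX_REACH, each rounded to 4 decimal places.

Link lengths: [10.1, 10.7, 4.1, 3.3]
max_reach = 10.1 + 10.7 + 4.1 + 3.3 = 28.2
L_max = max([10.1, 10.7, 4.1, 3.3]) = 10.7
S (sum of others) = 28.2 - 10.7 = 17.5
min_reach = max(0, 10.7 - 17.5) = max(0, -6.8) = 0

Answer: 0.0000 28.2000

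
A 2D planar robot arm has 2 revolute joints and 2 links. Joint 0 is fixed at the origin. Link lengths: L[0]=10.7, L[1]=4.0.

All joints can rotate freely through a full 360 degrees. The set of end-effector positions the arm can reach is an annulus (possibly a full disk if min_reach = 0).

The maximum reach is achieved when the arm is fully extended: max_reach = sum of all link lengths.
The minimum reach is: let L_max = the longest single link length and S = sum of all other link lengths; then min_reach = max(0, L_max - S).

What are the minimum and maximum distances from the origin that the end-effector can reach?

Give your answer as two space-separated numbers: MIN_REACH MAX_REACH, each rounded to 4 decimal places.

Answer: 6.7000 14.7000

Derivation:
Link lengths: [10.7, 4.0]
max_reach = 10.7 + 4 = 14.7
L_max = max([10.7, 4.0]) = 10.7
S (sum of others) = 14.7 - 10.7 = 4
min_reach = max(0, 10.7 - 4) = max(0, 6.7) = 6.7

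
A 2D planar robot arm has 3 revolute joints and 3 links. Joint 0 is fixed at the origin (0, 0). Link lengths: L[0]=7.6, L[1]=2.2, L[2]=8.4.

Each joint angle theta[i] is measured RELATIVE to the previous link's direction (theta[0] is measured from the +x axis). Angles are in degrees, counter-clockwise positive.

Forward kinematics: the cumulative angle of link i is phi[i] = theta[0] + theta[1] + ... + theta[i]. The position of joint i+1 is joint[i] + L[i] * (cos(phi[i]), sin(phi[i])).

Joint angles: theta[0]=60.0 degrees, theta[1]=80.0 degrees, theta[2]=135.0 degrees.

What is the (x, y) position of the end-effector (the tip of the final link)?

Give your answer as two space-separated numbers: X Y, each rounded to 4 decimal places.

Answer: 2.8468 -0.3721

Derivation:
joint[0] = (0.0000, 0.0000)  (base)
link 0: phi[0] = 60 = 60 deg
  cos(60 deg) = 0.5000, sin(60 deg) = 0.8660
  joint[1] = (0.0000, 0.0000) + 7.6 * (0.5000, 0.8660) = (0.0000 + 3.8000, 0.0000 + 6.5818) = (3.8000, 6.5818)
link 1: phi[1] = 60 + 80 = 140 deg
  cos(140 deg) = -0.7660, sin(140 deg) = 0.6428
  joint[2] = (3.8000, 6.5818) + 2.2 * (-0.7660, 0.6428) = (3.8000 + -1.6853, 6.5818 + 1.4141) = (2.1147, 7.9959)
link 2: phi[2] = 60 + 80 + 135 = 275 deg
  cos(275 deg) = 0.0872, sin(275 deg) = -0.9962
  joint[3] = (2.1147, 7.9959) + 8.4 * (0.0872, -0.9962) = (2.1147 + 0.7321, 7.9959 + -8.3680) = (2.8468, -0.3721)
End effector: (2.8468, -0.3721)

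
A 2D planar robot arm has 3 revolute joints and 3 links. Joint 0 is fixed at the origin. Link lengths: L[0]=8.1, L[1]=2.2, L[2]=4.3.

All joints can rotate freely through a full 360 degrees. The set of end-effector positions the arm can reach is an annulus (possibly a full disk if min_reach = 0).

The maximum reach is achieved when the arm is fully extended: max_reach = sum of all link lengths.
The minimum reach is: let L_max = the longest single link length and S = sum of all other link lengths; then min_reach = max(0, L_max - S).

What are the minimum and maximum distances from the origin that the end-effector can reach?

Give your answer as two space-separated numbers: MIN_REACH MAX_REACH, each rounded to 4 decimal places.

Link lengths: [8.1, 2.2, 4.3]
max_reach = 8.1 + 2.2 + 4.3 = 14.6
L_max = max([8.1, 2.2, 4.3]) = 8.1
S (sum of others) = 14.6 - 8.1 = 6.5
min_reach = max(0, 8.1 - 6.5) = max(0, 1.6) = 1.6

Answer: 1.6000 14.6000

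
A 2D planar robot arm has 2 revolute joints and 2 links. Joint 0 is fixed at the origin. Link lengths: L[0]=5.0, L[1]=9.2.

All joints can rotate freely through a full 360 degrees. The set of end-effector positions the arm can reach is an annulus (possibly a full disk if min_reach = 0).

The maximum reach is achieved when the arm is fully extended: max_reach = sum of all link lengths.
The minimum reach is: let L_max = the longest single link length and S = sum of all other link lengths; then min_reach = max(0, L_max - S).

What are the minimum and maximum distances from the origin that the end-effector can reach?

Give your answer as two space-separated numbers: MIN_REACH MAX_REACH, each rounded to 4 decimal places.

Link lengths: [5.0, 9.2]
max_reach = 5 + 9.2 = 14.2
L_max = max([5.0, 9.2]) = 9.2
S (sum of others) = 14.2 - 9.2 = 5
min_reach = max(0, 9.2 - 5) = max(0, 4.2) = 4.2

Answer: 4.2000 14.2000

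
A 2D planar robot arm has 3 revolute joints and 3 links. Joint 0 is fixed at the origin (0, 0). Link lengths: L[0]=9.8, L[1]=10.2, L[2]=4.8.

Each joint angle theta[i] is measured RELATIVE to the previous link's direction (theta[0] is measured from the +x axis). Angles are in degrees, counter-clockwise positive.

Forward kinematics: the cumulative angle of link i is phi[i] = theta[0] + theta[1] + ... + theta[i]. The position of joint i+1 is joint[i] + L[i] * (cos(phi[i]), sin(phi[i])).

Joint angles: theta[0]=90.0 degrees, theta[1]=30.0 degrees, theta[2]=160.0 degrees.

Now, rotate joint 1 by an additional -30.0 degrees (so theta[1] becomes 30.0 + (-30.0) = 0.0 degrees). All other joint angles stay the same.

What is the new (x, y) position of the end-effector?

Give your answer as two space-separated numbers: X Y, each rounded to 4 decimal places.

joint[0] = (0.0000, 0.0000)  (base)
link 0: phi[0] = 90 = 90 deg
  cos(90 deg) = 0.0000, sin(90 deg) = 1.0000
  joint[1] = (0.0000, 0.0000) + 9.8 * (0.0000, 1.0000) = (0.0000 + 0.0000, 0.0000 + 9.8000) = (0.0000, 9.8000)
link 1: phi[1] = 90 + 0 = 90 deg
  cos(90 deg) = 0.0000, sin(90 deg) = 1.0000
  joint[2] = (0.0000, 9.8000) + 10.2 * (0.0000, 1.0000) = (0.0000 + 0.0000, 9.8000 + 10.2000) = (0.0000, 20.0000)
link 2: phi[2] = 90 + 0 + 160 = 250 deg
  cos(250 deg) = -0.3420, sin(250 deg) = -0.9397
  joint[3] = (0.0000, 20.0000) + 4.8 * (-0.3420, -0.9397) = (0.0000 + -1.6417, 20.0000 + -4.5105) = (-1.6417, 15.4895)
End effector: (-1.6417, 15.4895)

Answer: -1.6417 15.4895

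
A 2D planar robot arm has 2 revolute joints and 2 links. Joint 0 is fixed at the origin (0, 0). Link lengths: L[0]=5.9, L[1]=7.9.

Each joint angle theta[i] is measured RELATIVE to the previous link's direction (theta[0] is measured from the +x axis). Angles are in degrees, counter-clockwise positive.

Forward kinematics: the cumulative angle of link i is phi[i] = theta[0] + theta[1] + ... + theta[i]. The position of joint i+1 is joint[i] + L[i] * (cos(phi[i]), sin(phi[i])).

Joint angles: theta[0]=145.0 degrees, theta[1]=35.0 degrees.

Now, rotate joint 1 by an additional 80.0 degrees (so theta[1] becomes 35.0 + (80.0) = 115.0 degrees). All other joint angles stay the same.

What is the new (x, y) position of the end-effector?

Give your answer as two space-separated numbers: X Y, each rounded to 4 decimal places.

joint[0] = (0.0000, 0.0000)  (base)
link 0: phi[0] = 145 = 145 deg
  cos(145 deg) = -0.8192, sin(145 deg) = 0.5736
  joint[1] = (0.0000, 0.0000) + 5.9 * (-0.8192, 0.5736) = (0.0000 + -4.8330, 0.0000 + 3.3841) = (-4.8330, 3.3841)
link 1: phi[1] = 145 + 115 = 260 deg
  cos(260 deg) = -0.1736, sin(260 deg) = -0.9848
  joint[2] = (-4.8330, 3.3841) + 7.9 * (-0.1736, -0.9848) = (-4.8330 + -1.3718, 3.3841 + -7.7800) = (-6.2048, -4.3959)
End effector: (-6.2048, -4.3959)

Answer: -6.2048 -4.3959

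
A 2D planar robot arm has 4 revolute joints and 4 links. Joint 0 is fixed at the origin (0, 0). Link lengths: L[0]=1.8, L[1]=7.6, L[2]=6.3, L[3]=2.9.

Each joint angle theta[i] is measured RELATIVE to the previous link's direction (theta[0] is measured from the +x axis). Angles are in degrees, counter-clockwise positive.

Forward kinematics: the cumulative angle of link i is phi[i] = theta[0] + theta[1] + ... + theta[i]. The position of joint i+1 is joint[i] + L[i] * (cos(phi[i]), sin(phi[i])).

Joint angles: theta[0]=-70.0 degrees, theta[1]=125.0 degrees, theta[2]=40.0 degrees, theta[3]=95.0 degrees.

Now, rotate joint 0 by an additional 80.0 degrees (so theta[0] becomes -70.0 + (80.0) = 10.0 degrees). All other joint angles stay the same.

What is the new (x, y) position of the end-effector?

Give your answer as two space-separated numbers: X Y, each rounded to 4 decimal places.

joint[0] = (0.0000, 0.0000)  (base)
link 0: phi[0] = 10 = 10 deg
  cos(10 deg) = 0.9848, sin(10 deg) = 0.1736
  joint[1] = (0.0000, 0.0000) + 1.8 * (0.9848, 0.1736) = (0.0000 + 1.7727, 0.0000 + 0.3126) = (1.7727, 0.3126)
link 1: phi[1] = 10 + 125 = 135 deg
  cos(135 deg) = -0.7071, sin(135 deg) = 0.7071
  joint[2] = (1.7727, 0.3126) + 7.6 * (-0.7071, 0.7071) = (1.7727 + -5.3740, 0.3126 + 5.3740) = (-3.6014, 5.6866)
link 2: phi[2] = 10 + 125 + 40 = 175 deg
  cos(175 deg) = -0.9962, sin(175 deg) = 0.0872
  joint[3] = (-3.6014, 5.6866) + 6.3 * (-0.9962, 0.0872) = (-3.6014 + -6.2760, 5.6866 + 0.5491) = (-9.8774, 6.2357)
link 3: phi[3] = 10 + 125 + 40 + 95 = 270 deg
  cos(270 deg) = -0.0000, sin(270 deg) = -1.0000
  joint[4] = (-9.8774, 6.2357) + 2.9 * (-0.0000, -1.0000) = (-9.8774 + -0.0000, 6.2357 + -2.9000) = (-9.8774, 3.3357)
End effector: (-9.8774, 3.3357)

Answer: -9.8774 3.3357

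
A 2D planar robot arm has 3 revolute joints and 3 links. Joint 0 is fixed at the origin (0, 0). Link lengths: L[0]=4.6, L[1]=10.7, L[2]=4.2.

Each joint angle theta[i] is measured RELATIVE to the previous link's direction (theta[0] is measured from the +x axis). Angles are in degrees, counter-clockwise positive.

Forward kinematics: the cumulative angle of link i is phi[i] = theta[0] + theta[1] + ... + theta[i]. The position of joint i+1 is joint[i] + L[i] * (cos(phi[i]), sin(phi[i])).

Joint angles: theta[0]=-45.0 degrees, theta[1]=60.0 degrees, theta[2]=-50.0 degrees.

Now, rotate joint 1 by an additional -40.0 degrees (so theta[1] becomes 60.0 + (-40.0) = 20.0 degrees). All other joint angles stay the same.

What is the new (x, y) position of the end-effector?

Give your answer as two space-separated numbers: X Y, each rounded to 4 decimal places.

Answer: 14.0372 -11.8316

Derivation:
joint[0] = (0.0000, 0.0000)  (base)
link 0: phi[0] = -45 = -45 deg
  cos(-45 deg) = 0.7071, sin(-45 deg) = -0.7071
  joint[1] = (0.0000, 0.0000) + 4.6 * (0.7071, -0.7071) = (0.0000 + 3.2527, 0.0000 + -3.2527) = (3.2527, -3.2527)
link 1: phi[1] = -45 + 20 = -25 deg
  cos(-25 deg) = 0.9063, sin(-25 deg) = -0.4226
  joint[2] = (3.2527, -3.2527) + 10.7 * (0.9063, -0.4226) = (3.2527 + 9.6975, -3.2527 + -4.5220) = (12.9502, -7.7747)
link 2: phi[2] = -45 + 20 + -50 = -75 deg
  cos(-75 deg) = 0.2588, sin(-75 deg) = -0.9659
  joint[3] = (12.9502, -7.7747) + 4.2 * (0.2588, -0.9659) = (12.9502 + 1.0870, -7.7747 + -4.0569) = (14.0372, -11.8316)
End effector: (14.0372, -11.8316)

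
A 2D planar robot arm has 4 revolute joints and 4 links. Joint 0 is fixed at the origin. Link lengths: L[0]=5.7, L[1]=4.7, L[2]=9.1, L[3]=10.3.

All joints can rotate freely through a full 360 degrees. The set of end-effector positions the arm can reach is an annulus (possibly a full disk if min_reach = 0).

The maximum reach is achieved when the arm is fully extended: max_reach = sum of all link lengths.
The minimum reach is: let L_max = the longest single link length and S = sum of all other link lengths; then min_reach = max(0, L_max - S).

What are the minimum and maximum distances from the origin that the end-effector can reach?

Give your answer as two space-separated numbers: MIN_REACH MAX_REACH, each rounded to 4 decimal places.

Link lengths: [5.7, 4.7, 9.1, 10.3]
max_reach = 5.7 + 4.7 + 9.1 + 10.3 = 29.8
L_max = max([5.7, 4.7, 9.1, 10.3]) = 10.3
S (sum of others) = 29.8 - 10.3 = 19.5
min_reach = max(0, 10.3 - 19.5) = max(0, -9.2) = 0

Answer: 0.0000 29.8000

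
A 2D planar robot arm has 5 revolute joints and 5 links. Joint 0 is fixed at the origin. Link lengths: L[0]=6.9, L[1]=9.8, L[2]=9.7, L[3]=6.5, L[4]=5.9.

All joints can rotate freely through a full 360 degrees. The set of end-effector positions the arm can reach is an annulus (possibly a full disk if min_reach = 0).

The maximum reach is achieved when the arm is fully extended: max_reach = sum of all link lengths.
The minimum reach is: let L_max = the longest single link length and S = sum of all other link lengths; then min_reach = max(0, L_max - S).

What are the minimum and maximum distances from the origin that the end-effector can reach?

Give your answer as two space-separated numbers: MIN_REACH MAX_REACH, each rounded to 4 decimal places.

Link lengths: [6.9, 9.8, 9.7, 6.5, 5.9]
max_reach = 6.9 + 9.8 + 9.7 + 6.5 + 5.9 = 38.8
L_max = max([6.9, 9.8, 9.7, 6.5, 5.9]) = 9.8
S (sum of others) = 38.8 - 9.8 = 29
min_reach = max(0, 9.8 - 29) = max(0, -19.2) = 0

Answer: 0.0000 38.8000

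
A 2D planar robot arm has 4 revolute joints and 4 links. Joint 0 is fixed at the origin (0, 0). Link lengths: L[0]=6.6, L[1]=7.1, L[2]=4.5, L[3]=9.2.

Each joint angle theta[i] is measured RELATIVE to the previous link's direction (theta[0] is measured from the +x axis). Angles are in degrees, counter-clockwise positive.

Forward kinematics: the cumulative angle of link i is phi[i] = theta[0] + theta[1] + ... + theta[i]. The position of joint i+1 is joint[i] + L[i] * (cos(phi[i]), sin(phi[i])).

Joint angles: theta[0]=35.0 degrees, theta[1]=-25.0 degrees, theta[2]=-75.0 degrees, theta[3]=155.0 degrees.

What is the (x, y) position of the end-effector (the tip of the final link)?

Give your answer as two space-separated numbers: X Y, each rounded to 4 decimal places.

Answer: 14.3003 10.1401

Derivation:
joint[0] = (0.0000, 0.0000)  (base)
link 0: phi[0] = 35 = 35 deg
  cos(35 deg) = 0.8192, sin(35 deg) = 0.5736
  joint[1] = (0.0000, 0.0000) + 6.6 * (0.8192, 0.5736) = (0.0000 + 5.4064, 0.0000 + 3.7856) = (5.4064, 3.7856)
link 1: phi[1] = 35 + -25 = 10 deg
  cos(10 deg) = 0.9848, sin(10 deg) = 0.1736
  joint[2] = (5.4064, 3.7856) + 7.1 * (0.9848, 0.1736) = (5.4064 + 6.9921, 3.7856 + 1.2329) = (12.3985, 5.0185)
link 2: phi[2] = 35 + -25 + -75 = -65 deg
  cos(-65 deg) = 0.4226, sin(-65 deg) = -0.9063
  joint[3] = (12.3985, 5.0185) + 4.5 * (0.4226, -0.9063) = (12.3985 + 1.9018, 5.0185 + -4.0784) = (14.3003, 0.9401)
link 3: phi[3] = 35 + -25 + -75 + 155 = 90 deg
  cos(90 deg) = 0.0000, sin(90 deg) = 1.0000
  joint[4] = (14.3003, 0.9401) + 9.2 * (0.0000, 1.0000) = (14.3003 + 0.0000, 0.9401 + 9.2000) = (14.3003, 10.1401)
End effector: (14.3003, 10.1401)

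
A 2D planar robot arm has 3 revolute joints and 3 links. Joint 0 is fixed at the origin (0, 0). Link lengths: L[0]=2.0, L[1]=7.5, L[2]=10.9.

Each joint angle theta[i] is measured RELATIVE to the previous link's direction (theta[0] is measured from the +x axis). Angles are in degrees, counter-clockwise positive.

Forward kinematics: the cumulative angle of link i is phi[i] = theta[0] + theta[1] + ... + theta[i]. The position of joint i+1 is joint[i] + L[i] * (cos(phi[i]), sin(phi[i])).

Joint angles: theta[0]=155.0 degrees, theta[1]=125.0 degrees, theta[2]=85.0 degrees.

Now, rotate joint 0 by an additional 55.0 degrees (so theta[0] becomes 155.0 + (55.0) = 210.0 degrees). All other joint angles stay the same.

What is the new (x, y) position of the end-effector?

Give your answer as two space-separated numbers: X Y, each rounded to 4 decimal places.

joint[0] = (0.0000, 0.0000)  (base)
link 0: phi[0] = 210 = 210 deg
  cos(210 deg) = -0.8660, sin(210 deg) = -0.5000
  joint[1] = (0.0000, 0.0000) + 2 * (-0.8660, -0.5000) = (0.0000 + -1.7321, 0.0000 + -1.0000) = (-1.7321, -1.0000)
link 1: phi[1] = 210 + 125 = 335 deg
  cos(335 deg) = 0.9063, sin(335 deg) = -0.4226
  joint[2] = (-1.7321, -1.0000) + 7.5 * (0.9063, -0.4226) = (-1.7321 + 6.7973, -1.0000 + -3.1696) = (5.0653, -4.1696)
link 2: phi[2] = 210 + 125 + 85 = 420 deg
  cos(420 deg) = 0.5000, sin(420 deg) = 0.8660
  joint[3] = (5.0653, -4.1696) + 10.9 * (0.5000, 0.8660) = (5.0653 + 5.4500, -4.1696 + 9.4397) = (10.5153, 5.2700)
End effector: (10.5153, 5.2700)

Answer: 10.5153 5.2700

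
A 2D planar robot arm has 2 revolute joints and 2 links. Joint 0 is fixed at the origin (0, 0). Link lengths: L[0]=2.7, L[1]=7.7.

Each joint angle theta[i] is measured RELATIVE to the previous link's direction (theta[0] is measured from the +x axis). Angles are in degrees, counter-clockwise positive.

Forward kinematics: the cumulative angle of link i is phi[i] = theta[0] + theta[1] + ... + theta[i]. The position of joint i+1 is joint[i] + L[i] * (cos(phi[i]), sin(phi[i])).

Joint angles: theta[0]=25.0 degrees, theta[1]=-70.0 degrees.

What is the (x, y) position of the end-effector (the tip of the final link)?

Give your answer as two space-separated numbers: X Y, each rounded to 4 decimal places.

joint[0] = (0.0000, 0.0000)  (base)
link 0: phi[0] = 25 = 25 deg
  cos(25 deg) = 0.9063, sin(25 deg) = 0.4226
  joint[1] = (0.0000, 0.0000) + 2.7 * (0.9063, 0.4226) = (0.0000 + 2.4470, 0.0000 + 1.1411) = (2.4470, 1.1411)
link 1: phi[1] = 25 + -70 = -45 deg
  cos(-45 deg) = 0.7071, sin(-45 deg) = -0.7071
  joint[2] = (2.4470, 1.1411) + 7.7 * (0.7071, -0.7071) = (2.4470 + 5.4447, 1.1411 + -5.4447) = (7.8918, -4.3037)
End effector: (7.8918, -4.3037)

Answer: 7.8918 -4.3037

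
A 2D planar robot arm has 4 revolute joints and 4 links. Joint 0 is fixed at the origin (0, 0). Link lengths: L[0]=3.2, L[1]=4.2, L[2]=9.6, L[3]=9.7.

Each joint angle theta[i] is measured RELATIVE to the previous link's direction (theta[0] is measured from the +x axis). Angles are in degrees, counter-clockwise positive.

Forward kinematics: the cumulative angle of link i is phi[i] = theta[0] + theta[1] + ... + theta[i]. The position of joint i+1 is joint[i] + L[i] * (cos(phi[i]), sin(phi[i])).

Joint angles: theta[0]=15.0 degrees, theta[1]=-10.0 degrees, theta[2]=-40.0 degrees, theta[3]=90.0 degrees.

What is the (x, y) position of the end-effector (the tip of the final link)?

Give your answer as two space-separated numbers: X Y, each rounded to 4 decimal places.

Answer: 20.7025 3.6337

Derivation:
joint[0] = (0.0000, 0.0000)  (base)
link 0: phi[0] = 15 = 15 deg
  cos(15 deg) = 0.9659, sin(15 deg) = 0.2588
  joint[1] = (0.0000, 0.0000) + 3.2 * (0.9659, 0.2588) = (0.0000 + 3.0910, 0.0000 + 0.8282) = (3.0910, 0.8282)
link 1: phi[1] = 15 + -10 = 5 deg
  cos(5 deg) = 0.9962, sin(5 deg) = 0.0872
  joint[2] = (3.0910, 0.8282) + 4.2 * (0.9962, 0.0872) = (3.0910 + 4.1840, 0.8282 + 0.3661) = (7.2750, 1.1943)
link 2: phi[2] = 15 + -10 + -40 = -35 deg
  cos(-35 deg) = 0.8192, sin(-35 deg) = -0.5736
  joint[3] = (7.2750, 1.1943) + 9.6 * (0.8192, -0.5736) = (7.2750 + 7.8639, 1.1943 + -5.5063) = (15.1388, -4.3121)
link 3: phi[3] = 15 + -10 + -40 + 90 = 55 deg
  cos(55 deg) = 0.5736, sin(55 deg) = 0.8192
  joint[4] = (15.1388, -4.3121) + 9.7 * (0.5736, 0.8192) = (15.1388 + 5.5637, -4.3121 + 7.9458) = (20.7025, 3.6337)
End effector: (20.7025, 3.6337)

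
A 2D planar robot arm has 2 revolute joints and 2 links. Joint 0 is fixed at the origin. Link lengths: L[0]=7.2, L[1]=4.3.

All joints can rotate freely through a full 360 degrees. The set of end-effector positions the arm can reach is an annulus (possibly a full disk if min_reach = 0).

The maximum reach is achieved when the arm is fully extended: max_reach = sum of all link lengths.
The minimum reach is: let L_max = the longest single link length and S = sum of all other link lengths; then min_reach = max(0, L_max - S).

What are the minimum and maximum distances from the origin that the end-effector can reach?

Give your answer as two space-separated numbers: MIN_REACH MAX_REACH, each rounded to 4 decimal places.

Link lengths: [7.2, 4.3]
max_reach = 7.2 + 4.3 = 11.5
L_max = max([7.2, 4.3]) = 7.2
S (sum of others) = 11.5 - 7.2 = 4.3
min_reach = max(0, 7.2 - 4.3) = max(0, 2.9) = 2.9

Answer: 2.9000 11.5000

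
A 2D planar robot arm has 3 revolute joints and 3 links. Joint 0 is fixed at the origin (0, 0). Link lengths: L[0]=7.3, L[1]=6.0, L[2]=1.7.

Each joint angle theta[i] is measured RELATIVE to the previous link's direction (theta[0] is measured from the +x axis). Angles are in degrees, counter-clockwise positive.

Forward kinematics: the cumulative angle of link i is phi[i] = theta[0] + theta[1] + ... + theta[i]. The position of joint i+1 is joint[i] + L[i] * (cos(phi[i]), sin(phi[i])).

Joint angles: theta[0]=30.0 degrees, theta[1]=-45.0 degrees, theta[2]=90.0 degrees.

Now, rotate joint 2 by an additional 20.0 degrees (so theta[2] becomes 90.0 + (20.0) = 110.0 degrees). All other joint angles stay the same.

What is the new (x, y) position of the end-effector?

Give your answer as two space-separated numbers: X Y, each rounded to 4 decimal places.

Answer: 11.9694 3.7906

Derivation:
joint[0] = (0.0000, 0.0000)  (base)
link 0: phi[0] = 30 = 30 deg
  cos(30 deg) = 0.8660, sin(30 deg) = 0.5000
  joint[1] = (0.0000, 0.0000) + 7.3 * (0.8660, 0.5000) = (0.0000 + 6.3220, 0.0000 + 3.6500) = (6.3220, 3.6500)
link 1: phi[1] = 30 + -45 = -15 deg
  cos(-15 deg) = 0.9659, sin(-15 deg) = -0.2588
  joint[2] = (6.3220, 3.6500) + 6 * (0.9659, -0.2588) = (6.3220 + 5.7956, 3.6500 + -1.5529) = (12.1175, 2.0971)
link 2: phi[2] = 30 + -45 + 110 = 95 deg
  cos(95 deg) = -0.0872, sin(95 deg) = 0.9962
  joint[3] = (12.1175, 2.0971) + 1.7 * (-0.0872, 0.9962) = (12.1175 + -0.1482, 2.0971 + 1.6935) = (11.9694, 3.7906)
End effector: (11.9694, 3.7906)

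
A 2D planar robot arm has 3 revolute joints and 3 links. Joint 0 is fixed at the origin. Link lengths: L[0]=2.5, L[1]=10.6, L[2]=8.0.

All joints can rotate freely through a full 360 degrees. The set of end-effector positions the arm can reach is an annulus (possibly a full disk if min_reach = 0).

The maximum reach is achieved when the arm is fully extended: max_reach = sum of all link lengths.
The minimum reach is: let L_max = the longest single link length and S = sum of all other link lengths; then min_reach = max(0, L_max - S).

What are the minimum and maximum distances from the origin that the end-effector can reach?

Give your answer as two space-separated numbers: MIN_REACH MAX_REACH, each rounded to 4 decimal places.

Link lengths: [2.5, 10.6, 8.0]
max_reach = 2.5 + 10.6 + 8 = 21.1
L_max = max([2.5, 10.6, 8.0]) = 10.6
S (sum of others) = 21.1 - 10.6 = 10.5
min_reach = max(0, 10.6 - 10.5) = max(0, 0.1) = 0.1

Answer: 0.1000 21.1000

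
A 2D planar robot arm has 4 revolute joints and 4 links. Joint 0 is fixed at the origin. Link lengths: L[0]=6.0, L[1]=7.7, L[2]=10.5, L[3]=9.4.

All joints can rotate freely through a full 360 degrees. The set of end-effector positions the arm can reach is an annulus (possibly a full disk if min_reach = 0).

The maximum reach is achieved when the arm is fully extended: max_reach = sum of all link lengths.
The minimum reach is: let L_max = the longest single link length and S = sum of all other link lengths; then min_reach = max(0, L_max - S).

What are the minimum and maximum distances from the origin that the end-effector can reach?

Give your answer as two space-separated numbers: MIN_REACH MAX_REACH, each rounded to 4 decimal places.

Answer: 0.0000 33.6000

Derivation:
Link lengths: [6.0, 7.7, 10.5, 9.4]
max_reach = 6 + 7.7 + 10.5 + 9.4 = 33.6
L_max = max([6.0, 7.7, 10.5, 9.4]) = 10.5
S (sum of others) = 33.6 - 10.5 = 23.1
min_reach = max(0, 10.5 - 23.1) = max(0, -12.6) = 0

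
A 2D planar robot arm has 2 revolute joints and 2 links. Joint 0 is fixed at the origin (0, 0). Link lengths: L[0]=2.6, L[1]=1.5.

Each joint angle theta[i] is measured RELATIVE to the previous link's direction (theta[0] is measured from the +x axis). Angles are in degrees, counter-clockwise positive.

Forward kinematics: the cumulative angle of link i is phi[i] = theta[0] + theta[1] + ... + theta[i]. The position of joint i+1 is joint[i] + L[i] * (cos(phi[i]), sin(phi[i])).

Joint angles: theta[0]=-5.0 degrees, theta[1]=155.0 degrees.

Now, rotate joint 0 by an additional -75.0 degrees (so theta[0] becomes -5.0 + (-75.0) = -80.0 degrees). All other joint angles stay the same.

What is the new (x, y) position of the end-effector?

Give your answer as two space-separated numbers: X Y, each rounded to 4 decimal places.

joint[0] = (0.0000, 0.0000)  (base)
link 0: phi[0] = -80 = -80 deg
  cos(-80 deg) = 0.1736, sin(-80 deg) = -0.9848
  joint[1] = (0.0000, 0.0000) + 2.6 * (0.1736, -0.9848) = (0.0000 + 0.4515, 0.0000 + -2.5605) = (0.4515, -2.5605)
link 1: phi[1] = -80 + 155 = 75 deg
  cos(75 deg) = 0.2588, sin(75 deg) = 0.9659
  joint[2] = (0.4515, -2.5605) + 1.5 * (0.2588, 0.9659) = (0.4515 + 0.3882, -2.5605 + 1.4489) = (0.8397, -1.1116)
End effector: (0.8397, -1.1116)

Answer: 0.8397 -1.1116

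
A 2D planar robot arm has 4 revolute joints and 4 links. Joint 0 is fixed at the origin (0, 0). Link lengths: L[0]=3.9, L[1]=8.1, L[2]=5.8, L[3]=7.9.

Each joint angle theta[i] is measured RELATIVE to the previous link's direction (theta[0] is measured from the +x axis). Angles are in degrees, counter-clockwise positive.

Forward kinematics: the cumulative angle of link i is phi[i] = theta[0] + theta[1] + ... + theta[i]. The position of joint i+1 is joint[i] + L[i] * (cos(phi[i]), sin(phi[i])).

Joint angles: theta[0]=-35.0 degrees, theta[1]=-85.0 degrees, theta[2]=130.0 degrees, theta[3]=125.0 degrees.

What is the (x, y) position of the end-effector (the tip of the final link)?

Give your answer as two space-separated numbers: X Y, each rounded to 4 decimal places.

Answer: -0.7296 -2.6585

Derivation:
joint[0] = (0.0000, 0.0000)  (base)
link 0: phi[0] = -35 = -35 deg
  cos(-35 deg) = 0.8192, sin(-35 deg) = -0.5736
  joint[1] = (0.0000, 0.0000) + 3.9 * (0.8192, -0.5736) = (0.0000 + 3.1947, 0.0000 + -2.2369) = (3.1947, -2.2369)
link 1: phi[1] = -35 + -85 = -120 deg
  cos(-120 deg) = -0.5000, sin(-120 deg) = -0.8660
  joint[2] = (3.1947, -2.2369) + 8.1 * (-0.5000, -0.8660) = (3.1947 + -4.0500, -2.2369 + -7.0148) = (-0.8553, -9.2518)
link 2: phi[2] = -35 + -85 + 130 = 10 deg
  cos(10 deg) = 0.9848, sin(10 deg) = 0.1736
  joint[3] = (-0.8553, -9.2518) + 5.8 * (0.9848, 0.1736) = (-0.8553 + 5.7119, -9.2518 + 1.0072) = (4.8566, -8.2446)
link 3: phi[3] = -35 + -85 + 130 + 125 = 135 deg
  cos(135 deg) = -0.7071, sin(135 deg) = 0.7071
  joint[4] = (4.8566, -8.2446) + 7.9 * (-0.7071, 0.7071) = (4.8566 + -5.5861, -8.2446 + 5.5861) = (-0.7296, -2.6585)
End effector: (-0.7296, -2.6585)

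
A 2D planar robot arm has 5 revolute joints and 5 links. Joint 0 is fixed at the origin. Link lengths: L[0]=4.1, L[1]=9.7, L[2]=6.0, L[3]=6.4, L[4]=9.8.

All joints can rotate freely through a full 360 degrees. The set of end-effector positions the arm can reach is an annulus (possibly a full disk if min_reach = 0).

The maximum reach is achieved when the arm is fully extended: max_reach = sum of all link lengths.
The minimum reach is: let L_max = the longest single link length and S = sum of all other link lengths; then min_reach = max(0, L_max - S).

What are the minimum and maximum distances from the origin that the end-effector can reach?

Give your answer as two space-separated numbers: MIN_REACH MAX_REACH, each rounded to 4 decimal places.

Link lengths: [4.1, 9.7, 6.0, 6.4, 9.8]
max_reach = 4.1 + 9.7 + 6 + 6.4 + 9.8 = 36
L_max = max([4.1, 9.7, 6.0, 6.4, 9.8]) = 9.8
S (sum of others) = 36 - 9.8 = 26.2
min_reach = max(0, 9.8 - 26.2) = max(0, -16.4) = 0

Answer: 0.0000 36.0000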